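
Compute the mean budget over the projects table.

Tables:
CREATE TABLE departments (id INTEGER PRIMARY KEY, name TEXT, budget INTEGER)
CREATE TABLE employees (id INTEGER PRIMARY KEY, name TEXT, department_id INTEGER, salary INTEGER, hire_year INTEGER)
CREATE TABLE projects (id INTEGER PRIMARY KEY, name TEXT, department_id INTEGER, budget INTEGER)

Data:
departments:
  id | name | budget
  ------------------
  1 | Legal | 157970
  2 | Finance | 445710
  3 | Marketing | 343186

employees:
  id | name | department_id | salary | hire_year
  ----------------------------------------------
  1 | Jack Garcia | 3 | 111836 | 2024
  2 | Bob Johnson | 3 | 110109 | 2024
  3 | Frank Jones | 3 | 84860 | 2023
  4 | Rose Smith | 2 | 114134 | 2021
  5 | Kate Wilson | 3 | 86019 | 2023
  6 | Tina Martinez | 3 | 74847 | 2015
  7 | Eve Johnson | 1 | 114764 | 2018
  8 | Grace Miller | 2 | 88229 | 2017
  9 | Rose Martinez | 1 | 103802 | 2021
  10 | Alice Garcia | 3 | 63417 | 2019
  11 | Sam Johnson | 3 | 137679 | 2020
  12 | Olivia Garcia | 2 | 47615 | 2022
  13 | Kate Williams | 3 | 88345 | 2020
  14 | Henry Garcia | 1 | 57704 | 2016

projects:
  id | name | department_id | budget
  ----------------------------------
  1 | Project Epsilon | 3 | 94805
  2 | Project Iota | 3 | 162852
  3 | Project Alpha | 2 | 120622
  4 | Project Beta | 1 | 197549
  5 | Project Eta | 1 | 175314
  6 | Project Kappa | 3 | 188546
SELECT AVG(budget) FROM projects

Execution result:
156614.67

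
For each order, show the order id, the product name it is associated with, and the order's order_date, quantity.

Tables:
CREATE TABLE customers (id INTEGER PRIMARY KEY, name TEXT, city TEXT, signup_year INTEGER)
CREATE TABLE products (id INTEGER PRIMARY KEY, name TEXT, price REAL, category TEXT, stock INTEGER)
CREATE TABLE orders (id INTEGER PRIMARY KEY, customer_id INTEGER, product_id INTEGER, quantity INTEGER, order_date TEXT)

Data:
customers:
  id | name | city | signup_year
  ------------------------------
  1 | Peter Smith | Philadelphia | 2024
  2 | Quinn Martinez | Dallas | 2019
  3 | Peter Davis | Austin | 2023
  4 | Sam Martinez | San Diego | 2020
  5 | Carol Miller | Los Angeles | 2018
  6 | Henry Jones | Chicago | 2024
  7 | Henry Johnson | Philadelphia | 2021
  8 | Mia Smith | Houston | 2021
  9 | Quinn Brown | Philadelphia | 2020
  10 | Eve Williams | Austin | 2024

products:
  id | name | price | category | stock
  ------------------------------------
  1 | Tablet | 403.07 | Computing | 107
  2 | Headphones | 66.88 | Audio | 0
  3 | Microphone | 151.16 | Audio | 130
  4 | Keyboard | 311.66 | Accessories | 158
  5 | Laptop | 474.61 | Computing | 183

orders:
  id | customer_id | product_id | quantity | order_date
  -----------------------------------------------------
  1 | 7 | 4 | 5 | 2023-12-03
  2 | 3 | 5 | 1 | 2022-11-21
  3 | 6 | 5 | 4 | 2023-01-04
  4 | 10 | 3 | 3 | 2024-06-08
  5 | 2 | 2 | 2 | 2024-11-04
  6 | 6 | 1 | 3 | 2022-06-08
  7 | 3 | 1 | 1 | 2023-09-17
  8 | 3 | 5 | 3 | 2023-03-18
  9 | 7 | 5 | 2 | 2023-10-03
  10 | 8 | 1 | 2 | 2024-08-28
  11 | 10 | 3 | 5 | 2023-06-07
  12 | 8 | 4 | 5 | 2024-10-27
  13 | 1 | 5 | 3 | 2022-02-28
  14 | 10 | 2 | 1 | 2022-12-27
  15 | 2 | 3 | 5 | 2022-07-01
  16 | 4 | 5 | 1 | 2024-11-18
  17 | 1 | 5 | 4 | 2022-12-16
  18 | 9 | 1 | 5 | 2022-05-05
SELECT c.id, p.name AS product, c.order_date, c.quantity FROM orders c JOIN products p ON c.product_id = p.id

Execution result:
id | product | order_date | quantity
1 | Keyboard | 2023-12-03 | 5
2 | Laptop | 2022-11-21 | 1
3 | Laptop | 2023-01-04 | 4
4 | Microphone | 2024-06-08 | 3
5 | Headphones | 2024-11-04 | 2
6 | Tablet | 2022-06-08 | 3
7 | Tablet | 2023-09-17 | 1
8 | Laptop | 2023-03-18 | 3
9 | Laptop | 2023-10-03 | 2
10 | Tablet | 2024-08-28 | 2
11 | Microphone | 2023-06-07 | 5
12 | Keyboard | 2024-10-27 | 5
13 | Laptop | 2022-02-28 | 3
14 | Headphones | 2022-12-27 | 1
15 | Microphone | 2022-07-01 | 5
16 | Laptop | 2024-11-18 | 1
17 | Laptop | 2022-12-16 | 4
18 | Tablet | 2022-05-05 | 5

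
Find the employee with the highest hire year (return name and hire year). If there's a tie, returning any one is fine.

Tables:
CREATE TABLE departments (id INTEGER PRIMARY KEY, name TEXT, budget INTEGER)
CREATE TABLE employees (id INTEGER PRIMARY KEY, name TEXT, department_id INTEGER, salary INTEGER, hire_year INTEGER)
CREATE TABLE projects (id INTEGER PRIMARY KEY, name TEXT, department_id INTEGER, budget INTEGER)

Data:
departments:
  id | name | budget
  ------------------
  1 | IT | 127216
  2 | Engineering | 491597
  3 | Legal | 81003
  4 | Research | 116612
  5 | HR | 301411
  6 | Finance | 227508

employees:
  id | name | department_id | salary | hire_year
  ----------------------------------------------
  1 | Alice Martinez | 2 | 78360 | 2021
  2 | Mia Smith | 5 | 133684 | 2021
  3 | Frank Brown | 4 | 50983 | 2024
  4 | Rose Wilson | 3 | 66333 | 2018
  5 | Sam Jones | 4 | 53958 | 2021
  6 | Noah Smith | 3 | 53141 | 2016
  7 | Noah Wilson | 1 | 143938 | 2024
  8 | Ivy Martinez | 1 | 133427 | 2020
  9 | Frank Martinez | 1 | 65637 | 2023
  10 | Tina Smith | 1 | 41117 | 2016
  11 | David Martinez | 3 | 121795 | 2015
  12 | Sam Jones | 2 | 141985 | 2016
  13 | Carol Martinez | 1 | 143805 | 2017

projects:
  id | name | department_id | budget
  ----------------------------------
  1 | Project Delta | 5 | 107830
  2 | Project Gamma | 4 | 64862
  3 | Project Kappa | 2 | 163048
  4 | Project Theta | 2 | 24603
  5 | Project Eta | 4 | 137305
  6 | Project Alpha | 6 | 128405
SELECT name, hire_year FROM employees ORDER BY hire_year DESC LIMIT 1

Execution result:
name | hire_year
Frank Brown | 2024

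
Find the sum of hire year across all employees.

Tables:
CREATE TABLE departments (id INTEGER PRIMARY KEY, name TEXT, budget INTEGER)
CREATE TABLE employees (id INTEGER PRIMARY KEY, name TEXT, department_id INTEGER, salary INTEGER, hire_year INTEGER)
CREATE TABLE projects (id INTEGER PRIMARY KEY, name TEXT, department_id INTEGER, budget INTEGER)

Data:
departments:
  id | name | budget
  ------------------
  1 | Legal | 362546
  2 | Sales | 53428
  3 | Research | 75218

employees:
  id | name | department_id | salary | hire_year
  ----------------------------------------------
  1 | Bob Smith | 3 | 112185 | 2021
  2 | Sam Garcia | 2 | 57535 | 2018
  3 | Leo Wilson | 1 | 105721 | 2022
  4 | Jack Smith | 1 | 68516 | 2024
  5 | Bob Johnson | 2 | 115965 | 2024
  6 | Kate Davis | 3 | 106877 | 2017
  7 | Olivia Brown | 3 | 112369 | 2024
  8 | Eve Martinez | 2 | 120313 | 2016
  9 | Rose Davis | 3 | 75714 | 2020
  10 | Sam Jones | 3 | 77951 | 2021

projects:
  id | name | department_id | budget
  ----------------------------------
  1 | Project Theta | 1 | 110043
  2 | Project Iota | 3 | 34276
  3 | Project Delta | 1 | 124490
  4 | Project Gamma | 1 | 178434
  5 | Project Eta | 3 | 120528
SELECT SUM(hire_year) FROM employees

Execution result:
20207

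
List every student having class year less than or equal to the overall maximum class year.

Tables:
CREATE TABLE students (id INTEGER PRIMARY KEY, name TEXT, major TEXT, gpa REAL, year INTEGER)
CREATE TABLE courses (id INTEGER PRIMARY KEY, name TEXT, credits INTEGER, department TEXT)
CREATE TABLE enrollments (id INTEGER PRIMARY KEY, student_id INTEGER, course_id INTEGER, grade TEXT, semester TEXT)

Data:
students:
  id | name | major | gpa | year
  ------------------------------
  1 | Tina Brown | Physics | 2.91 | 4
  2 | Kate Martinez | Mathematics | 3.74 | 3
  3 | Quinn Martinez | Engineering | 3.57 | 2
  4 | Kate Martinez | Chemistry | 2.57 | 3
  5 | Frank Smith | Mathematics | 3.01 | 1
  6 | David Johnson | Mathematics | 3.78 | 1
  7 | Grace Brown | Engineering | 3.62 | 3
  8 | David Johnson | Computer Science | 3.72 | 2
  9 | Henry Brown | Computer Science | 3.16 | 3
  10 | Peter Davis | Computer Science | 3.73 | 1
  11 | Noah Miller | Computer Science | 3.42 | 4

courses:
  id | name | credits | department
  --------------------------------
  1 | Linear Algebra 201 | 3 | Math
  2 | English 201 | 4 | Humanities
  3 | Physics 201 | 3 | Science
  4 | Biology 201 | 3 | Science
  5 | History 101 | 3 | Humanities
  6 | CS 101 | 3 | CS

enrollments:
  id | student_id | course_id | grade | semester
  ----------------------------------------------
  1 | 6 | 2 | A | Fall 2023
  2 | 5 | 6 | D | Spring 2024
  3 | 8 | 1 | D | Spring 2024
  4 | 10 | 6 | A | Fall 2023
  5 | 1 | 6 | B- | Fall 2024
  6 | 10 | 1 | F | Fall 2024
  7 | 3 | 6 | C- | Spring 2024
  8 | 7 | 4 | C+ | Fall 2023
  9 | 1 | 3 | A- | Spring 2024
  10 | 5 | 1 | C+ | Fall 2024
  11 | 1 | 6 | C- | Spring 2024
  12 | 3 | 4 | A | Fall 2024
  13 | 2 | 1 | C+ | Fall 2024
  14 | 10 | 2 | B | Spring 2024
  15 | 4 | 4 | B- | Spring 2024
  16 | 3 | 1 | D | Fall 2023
SELECT name, year FROM students WHERE year <= (SELECT MAX(year) FROM students)

Execution result:
name | year
Tina Brown | 4
Kate Martinez | 3
Quinn Martinez | 2
Kate Martinez | 3
Frank Smith | 1
David Johnson | 1
Grace Brown | 3
David Johnson | 2
Henry Brown | 3
Peter Davis | 1
Noah Miller | 4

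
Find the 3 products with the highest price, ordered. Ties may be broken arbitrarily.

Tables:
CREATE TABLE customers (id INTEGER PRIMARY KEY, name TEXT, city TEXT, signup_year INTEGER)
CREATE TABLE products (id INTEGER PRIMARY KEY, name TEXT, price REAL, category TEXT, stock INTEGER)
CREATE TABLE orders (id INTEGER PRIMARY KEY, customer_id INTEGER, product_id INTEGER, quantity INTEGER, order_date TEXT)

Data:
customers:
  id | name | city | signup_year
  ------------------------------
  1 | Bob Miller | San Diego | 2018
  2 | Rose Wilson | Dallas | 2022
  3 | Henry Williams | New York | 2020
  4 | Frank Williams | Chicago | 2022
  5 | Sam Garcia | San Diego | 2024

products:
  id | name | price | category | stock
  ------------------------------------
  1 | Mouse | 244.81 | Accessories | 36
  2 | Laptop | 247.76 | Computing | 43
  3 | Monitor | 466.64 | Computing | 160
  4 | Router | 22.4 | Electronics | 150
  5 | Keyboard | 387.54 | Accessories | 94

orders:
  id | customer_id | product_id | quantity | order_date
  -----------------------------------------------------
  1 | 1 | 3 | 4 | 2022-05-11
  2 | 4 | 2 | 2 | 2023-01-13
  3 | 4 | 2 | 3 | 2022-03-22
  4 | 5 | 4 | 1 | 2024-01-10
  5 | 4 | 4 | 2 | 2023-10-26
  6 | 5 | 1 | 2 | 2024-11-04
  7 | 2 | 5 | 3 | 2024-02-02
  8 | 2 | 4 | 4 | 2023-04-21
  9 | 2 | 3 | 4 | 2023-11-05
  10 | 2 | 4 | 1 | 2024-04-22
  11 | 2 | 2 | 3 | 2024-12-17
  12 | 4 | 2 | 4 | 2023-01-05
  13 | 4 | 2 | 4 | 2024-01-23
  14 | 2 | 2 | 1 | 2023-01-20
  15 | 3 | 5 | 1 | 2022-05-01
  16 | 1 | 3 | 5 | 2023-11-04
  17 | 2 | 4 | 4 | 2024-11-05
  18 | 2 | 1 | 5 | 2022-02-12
SELECT name, price FROM products ORDER BY price DESC LIMIT 3

Execution result:
name | price
Monitor | 466.64
Keyboard | 387.54
Laptop | 247.76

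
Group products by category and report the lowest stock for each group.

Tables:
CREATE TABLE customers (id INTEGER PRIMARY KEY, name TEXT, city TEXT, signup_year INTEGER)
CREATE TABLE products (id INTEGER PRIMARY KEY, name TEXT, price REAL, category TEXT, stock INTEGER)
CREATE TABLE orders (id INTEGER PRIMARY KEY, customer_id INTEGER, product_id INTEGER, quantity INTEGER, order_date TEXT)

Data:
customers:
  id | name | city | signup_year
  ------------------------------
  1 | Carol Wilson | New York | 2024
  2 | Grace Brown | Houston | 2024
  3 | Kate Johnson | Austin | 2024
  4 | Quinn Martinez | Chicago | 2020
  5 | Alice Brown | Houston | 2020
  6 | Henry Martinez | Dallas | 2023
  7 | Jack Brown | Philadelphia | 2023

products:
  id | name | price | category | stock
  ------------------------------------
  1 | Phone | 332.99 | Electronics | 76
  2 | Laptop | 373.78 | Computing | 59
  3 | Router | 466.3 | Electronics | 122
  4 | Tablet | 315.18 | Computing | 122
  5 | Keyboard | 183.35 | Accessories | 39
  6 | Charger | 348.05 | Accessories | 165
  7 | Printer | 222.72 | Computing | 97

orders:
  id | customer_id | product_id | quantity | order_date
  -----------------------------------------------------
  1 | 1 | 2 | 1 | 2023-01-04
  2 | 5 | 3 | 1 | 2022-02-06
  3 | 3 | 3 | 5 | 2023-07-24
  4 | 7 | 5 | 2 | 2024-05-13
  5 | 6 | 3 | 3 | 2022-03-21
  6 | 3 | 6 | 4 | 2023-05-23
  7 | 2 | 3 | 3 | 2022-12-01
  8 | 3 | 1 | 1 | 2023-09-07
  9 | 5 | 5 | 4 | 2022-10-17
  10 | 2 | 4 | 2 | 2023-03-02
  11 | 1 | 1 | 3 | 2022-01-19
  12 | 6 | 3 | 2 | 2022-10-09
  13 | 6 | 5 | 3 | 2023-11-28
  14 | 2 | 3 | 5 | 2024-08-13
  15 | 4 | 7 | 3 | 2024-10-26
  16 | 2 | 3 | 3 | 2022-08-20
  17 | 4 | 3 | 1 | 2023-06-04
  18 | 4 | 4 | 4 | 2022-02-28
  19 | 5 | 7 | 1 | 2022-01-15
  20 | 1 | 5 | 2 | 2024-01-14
SELECT category, MIN(stock) AS min_stock FROM products GROUP BY category

Execution result:
category | min_stock
Accessories | 39
Computing | 59
Electronics | 76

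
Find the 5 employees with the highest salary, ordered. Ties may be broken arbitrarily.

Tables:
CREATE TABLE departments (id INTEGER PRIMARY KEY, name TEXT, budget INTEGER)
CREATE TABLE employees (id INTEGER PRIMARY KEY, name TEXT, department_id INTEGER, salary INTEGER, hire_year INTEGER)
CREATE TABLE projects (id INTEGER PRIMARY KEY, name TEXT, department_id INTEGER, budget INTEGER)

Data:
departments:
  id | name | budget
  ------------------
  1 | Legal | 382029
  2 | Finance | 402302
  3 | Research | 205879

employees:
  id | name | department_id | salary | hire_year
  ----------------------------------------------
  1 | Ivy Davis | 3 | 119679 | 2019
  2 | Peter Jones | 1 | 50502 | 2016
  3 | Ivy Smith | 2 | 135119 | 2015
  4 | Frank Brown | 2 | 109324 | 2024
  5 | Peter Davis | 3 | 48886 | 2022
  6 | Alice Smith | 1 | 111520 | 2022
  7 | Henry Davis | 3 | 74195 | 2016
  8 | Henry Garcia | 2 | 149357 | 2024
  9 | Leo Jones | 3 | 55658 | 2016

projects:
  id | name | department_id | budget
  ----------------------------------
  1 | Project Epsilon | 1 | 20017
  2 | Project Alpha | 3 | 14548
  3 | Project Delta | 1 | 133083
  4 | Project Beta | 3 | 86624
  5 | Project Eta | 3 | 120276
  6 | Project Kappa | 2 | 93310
SELECT name, salary FROM employees ORDER BY salary DESC LIMIT 5

Execution result:
name | salary
Henry Garcia | 149357
Ivy Smith | 135119
Ivy Davis | 119679
Alice Smith | 111520
Frank Brown | 109324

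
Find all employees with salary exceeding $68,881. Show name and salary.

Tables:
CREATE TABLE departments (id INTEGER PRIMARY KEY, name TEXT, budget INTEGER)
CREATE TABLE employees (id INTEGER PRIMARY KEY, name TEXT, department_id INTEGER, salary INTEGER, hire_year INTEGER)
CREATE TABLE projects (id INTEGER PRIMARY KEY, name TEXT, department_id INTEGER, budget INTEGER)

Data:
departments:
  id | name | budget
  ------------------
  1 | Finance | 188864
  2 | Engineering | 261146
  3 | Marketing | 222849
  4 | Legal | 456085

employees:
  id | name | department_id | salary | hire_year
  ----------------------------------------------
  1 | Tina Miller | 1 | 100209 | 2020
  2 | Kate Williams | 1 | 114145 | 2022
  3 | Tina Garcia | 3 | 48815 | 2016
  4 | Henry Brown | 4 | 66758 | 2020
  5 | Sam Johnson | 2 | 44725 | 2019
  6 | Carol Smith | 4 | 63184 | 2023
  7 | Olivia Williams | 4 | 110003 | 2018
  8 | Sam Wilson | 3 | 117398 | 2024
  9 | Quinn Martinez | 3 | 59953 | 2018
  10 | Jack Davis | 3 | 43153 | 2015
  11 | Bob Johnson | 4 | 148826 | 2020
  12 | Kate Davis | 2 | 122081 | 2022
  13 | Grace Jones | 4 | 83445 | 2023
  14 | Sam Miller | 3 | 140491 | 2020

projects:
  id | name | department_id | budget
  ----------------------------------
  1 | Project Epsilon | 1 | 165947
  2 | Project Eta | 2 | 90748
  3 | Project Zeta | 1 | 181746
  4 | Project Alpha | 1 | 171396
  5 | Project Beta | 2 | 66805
SELECT name, salary FROM employees WHERE salary > 68881

Execution result:
name | salary
Tina Miller | 100209
Kate Williams | 114145
Olivia Williams | 110003
Sam Wilson | 117398
Bob Johnson | 148826
Kate Davis | 122081
Grace Jones | 83445
Sam Miller | 140491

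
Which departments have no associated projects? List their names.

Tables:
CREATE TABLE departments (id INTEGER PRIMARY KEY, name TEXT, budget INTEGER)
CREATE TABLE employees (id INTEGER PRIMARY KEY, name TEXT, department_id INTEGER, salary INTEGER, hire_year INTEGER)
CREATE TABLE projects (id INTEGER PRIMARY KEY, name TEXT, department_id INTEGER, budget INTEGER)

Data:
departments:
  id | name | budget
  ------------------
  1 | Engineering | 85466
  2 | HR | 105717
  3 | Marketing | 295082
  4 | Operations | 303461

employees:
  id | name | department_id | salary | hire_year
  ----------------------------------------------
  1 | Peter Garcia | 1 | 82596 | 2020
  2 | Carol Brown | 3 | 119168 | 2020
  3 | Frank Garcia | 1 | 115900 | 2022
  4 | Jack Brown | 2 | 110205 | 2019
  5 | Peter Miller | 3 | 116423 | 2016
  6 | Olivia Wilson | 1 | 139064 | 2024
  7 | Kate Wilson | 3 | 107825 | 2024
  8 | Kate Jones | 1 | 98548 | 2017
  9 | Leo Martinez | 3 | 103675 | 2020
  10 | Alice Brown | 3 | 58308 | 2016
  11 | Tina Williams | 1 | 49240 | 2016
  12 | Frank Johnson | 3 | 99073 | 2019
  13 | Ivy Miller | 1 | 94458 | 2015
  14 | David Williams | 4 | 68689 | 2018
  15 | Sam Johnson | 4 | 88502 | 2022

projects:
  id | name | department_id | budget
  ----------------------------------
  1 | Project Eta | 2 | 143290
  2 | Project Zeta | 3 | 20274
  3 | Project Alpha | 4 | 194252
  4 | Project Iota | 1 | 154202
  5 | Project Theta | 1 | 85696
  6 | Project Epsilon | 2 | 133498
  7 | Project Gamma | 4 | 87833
SELECT p.name FROM departments p LEFT JOIN projects c ON c.department_id = p.id WHERE c.id IS NULL

Execution result:
(no rows)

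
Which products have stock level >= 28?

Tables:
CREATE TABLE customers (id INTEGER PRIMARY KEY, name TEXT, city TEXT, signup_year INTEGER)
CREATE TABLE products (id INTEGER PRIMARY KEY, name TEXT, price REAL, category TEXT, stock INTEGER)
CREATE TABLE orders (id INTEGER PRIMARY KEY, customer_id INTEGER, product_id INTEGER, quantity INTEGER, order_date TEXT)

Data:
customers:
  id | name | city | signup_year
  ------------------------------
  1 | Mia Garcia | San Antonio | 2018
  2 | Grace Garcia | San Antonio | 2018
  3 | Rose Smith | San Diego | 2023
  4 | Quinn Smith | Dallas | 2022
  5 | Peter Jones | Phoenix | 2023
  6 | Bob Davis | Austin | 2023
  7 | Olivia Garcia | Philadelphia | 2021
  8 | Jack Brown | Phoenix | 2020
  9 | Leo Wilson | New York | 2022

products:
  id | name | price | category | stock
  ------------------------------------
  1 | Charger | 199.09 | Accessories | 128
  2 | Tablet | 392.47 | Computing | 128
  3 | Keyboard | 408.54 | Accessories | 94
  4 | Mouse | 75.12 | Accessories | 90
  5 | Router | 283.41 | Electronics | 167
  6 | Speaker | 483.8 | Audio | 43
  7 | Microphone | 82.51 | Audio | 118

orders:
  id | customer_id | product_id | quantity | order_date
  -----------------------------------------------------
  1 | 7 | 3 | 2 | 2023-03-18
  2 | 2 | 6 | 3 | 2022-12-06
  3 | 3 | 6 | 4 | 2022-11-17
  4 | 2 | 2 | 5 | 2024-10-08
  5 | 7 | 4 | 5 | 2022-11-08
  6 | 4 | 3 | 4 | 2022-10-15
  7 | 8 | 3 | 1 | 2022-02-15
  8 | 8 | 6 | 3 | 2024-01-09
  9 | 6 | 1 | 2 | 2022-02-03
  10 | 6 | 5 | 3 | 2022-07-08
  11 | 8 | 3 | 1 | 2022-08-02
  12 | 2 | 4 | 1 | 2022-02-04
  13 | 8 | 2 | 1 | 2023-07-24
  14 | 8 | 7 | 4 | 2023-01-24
SELECT name, stock FROM products WHERE stock >= 28

Execution result:
name | stock
Charger | 128
Tablet | 128
Keyboard | 94
Mouse | 90
Router | 167
Speaker | 43
Microphone | 118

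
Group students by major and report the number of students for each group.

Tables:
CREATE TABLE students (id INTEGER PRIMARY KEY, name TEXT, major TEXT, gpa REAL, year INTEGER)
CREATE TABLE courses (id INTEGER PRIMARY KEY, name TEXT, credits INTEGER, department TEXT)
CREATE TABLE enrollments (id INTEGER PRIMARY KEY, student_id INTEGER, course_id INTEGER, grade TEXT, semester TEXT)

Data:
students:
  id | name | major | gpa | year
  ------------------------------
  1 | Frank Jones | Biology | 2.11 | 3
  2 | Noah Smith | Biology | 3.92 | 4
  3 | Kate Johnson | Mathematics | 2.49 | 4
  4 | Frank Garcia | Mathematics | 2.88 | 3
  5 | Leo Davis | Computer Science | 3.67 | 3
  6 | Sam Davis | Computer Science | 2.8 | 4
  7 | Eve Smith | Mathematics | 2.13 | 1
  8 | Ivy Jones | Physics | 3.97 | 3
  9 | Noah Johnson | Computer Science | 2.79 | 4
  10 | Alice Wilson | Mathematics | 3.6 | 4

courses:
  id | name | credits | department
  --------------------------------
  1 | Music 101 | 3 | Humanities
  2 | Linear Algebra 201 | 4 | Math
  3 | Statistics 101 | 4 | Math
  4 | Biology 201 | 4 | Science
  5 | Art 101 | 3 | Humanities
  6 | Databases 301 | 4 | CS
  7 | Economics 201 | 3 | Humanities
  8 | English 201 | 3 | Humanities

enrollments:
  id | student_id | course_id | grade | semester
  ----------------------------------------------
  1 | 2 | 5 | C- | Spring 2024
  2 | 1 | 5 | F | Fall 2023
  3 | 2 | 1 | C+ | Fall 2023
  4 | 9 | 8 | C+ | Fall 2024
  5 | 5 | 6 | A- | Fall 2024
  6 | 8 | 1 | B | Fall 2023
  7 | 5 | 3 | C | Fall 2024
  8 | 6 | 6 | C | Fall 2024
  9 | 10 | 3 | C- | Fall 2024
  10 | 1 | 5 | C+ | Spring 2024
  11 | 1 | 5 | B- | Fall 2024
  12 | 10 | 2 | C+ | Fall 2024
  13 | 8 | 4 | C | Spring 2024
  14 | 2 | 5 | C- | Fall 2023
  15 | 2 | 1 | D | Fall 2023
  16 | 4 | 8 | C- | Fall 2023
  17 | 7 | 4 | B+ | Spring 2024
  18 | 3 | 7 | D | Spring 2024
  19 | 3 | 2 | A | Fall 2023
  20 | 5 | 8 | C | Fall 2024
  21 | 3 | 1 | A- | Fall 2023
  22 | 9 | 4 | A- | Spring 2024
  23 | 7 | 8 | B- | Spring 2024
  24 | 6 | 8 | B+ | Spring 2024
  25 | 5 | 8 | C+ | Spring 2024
SELECT major, COUNT(*) AS n FROM students GROUP BY major

Execution result:
major | n
Biology | 2
Computer Science | 3
Mathematics | 4
Physics | 1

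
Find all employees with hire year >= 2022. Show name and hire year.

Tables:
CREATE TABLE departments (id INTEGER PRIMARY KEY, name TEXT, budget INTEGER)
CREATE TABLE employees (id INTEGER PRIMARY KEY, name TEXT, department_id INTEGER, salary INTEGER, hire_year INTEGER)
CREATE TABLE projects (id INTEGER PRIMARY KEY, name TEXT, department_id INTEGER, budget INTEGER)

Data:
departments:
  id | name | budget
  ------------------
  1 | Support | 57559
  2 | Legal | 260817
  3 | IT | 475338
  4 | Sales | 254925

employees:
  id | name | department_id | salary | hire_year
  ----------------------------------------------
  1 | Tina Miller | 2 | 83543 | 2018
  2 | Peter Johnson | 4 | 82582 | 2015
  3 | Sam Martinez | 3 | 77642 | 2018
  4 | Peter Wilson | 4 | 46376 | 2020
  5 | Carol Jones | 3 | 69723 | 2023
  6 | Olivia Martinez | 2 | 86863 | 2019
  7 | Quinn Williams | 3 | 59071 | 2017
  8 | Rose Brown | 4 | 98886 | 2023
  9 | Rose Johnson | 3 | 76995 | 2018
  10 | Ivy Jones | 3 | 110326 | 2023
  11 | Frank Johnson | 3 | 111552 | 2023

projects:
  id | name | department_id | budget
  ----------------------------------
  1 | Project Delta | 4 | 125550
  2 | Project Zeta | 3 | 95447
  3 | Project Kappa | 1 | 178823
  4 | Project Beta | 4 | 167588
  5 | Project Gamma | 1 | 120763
SELECT name, hire_year FROM employees WHERE hire_year >= 2022

Execution result:
name | hire_year
Carol Jones | 2023
Rose Brown | 2023
Ivy Jones | 2023
Frank Johnson | 2023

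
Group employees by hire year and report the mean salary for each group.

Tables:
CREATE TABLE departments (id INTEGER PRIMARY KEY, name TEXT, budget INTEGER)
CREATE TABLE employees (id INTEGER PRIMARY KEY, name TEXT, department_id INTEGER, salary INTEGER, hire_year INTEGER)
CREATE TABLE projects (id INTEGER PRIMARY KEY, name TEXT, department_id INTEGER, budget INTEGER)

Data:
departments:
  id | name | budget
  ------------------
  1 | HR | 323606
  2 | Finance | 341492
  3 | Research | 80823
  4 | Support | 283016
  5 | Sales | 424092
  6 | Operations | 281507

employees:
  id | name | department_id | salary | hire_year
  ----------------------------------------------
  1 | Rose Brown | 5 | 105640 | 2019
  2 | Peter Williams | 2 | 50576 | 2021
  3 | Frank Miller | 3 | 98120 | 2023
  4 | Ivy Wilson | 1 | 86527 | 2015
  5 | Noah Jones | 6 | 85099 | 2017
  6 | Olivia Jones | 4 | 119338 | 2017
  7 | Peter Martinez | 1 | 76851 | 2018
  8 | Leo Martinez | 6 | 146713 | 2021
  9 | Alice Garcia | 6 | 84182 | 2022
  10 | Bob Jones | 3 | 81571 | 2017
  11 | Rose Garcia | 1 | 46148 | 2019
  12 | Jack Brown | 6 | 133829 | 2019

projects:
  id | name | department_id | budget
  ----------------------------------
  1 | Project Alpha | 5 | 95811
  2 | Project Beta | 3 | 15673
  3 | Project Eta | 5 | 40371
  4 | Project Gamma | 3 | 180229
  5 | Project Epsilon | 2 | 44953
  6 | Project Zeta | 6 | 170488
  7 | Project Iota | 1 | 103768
SELECT hire_year, AVG(salary) AS avg_salary FROM employees GROUP BY hire_year

Execution result:
hire_year | avg_salary
2015 | 86527.00
2017 | 95336.00
2018 | 76851.00
2019 | 95205.67
2021 | 98644.50
2022 | 84182.00
2023 | 98120.00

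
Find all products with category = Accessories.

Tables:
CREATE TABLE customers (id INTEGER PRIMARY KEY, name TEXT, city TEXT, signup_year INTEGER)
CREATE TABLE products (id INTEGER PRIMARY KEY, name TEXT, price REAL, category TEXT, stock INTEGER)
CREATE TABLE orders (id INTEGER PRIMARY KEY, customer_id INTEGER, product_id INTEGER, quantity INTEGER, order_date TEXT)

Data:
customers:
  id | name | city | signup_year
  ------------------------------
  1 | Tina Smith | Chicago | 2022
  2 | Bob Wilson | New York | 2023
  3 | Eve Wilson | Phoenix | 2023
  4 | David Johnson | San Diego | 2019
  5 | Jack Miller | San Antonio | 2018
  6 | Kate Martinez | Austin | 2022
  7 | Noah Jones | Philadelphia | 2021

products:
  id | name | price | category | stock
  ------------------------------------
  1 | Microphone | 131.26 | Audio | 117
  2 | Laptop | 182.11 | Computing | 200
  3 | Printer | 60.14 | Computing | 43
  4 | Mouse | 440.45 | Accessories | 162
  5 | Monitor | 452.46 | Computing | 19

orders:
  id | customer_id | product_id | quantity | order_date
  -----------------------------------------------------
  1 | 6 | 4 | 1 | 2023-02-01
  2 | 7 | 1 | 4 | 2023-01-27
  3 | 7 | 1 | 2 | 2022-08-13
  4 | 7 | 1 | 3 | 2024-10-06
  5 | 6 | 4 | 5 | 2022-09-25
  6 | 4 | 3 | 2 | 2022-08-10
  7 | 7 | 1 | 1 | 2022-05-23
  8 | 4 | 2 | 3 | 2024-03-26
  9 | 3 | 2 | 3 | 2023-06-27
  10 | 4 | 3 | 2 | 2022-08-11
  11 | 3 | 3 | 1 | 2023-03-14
SELECT name, category FROM products WHERE category = 'Accessories'

Execution result:
name | category
Mouse | Accessories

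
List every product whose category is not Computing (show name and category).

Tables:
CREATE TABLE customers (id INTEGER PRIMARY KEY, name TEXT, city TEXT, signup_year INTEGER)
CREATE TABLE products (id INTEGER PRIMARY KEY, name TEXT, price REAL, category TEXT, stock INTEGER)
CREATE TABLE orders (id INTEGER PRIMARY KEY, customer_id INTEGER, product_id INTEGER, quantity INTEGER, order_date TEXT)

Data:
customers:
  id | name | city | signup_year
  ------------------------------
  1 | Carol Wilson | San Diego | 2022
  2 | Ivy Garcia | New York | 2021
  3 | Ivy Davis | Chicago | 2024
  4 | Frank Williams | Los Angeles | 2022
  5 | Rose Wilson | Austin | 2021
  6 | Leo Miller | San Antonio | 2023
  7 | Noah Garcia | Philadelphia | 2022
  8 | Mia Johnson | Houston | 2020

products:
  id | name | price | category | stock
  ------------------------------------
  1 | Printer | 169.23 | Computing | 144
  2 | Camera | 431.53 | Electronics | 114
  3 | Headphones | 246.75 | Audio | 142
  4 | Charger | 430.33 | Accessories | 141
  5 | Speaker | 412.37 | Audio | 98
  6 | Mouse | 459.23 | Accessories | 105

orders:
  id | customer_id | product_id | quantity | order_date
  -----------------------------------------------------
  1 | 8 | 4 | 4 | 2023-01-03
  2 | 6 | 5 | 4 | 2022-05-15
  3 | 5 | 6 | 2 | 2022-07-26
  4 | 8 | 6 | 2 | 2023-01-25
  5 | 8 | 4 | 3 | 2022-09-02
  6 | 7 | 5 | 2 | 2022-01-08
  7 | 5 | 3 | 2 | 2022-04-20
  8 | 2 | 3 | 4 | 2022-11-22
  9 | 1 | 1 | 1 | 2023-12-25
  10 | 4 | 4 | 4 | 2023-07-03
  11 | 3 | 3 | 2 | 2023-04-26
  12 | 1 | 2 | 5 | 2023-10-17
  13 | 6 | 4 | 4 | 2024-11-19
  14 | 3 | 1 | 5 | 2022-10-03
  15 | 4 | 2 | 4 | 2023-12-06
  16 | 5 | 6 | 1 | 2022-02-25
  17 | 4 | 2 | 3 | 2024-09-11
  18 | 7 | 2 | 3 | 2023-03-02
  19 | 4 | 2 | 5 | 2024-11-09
SELECT name, category FROM products WHERE category <> 'Computing'

Execution result:
name | category
Camera | Electronics
Headphones | Audio
Charger | Accessories
Speaker | Audio
Mouse | Accessories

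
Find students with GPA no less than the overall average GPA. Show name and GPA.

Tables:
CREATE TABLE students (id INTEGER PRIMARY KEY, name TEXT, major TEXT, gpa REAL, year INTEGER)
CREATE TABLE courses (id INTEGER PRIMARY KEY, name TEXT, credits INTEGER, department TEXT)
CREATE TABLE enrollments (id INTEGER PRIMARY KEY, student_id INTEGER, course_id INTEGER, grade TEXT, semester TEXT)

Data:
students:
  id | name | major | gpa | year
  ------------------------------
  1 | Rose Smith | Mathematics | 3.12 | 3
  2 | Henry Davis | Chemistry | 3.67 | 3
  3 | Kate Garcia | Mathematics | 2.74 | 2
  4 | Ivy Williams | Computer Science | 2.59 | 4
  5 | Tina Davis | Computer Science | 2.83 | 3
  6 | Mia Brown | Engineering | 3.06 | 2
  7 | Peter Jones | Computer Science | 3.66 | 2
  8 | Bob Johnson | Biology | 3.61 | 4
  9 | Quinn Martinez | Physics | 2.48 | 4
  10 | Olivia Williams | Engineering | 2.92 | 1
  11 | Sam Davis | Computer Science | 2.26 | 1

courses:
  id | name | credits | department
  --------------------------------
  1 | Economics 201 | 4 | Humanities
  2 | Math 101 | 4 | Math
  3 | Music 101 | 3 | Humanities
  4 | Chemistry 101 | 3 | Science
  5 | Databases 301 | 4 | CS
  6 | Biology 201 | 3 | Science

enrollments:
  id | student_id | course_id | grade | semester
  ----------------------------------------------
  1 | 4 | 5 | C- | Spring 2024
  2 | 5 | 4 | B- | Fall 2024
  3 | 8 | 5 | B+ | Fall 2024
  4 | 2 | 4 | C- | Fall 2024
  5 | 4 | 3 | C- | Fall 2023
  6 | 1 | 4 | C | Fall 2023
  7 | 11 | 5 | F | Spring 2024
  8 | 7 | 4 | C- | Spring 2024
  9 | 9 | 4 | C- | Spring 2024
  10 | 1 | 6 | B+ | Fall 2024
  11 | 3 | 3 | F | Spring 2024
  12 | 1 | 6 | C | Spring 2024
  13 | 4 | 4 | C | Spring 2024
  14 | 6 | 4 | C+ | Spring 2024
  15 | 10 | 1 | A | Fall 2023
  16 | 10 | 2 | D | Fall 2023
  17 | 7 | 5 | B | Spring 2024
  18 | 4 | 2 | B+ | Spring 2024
SELECT name, gpa FROM students WHERE gpa >= (SELECT AVG(gpa) FROM students)

Execution result:
name | gpa
Rose Smith | 3.12
Henry Davis | 3.67
Mia Brown | 3.06
Peter Jones | 3.66
Bob Johnson | 3.61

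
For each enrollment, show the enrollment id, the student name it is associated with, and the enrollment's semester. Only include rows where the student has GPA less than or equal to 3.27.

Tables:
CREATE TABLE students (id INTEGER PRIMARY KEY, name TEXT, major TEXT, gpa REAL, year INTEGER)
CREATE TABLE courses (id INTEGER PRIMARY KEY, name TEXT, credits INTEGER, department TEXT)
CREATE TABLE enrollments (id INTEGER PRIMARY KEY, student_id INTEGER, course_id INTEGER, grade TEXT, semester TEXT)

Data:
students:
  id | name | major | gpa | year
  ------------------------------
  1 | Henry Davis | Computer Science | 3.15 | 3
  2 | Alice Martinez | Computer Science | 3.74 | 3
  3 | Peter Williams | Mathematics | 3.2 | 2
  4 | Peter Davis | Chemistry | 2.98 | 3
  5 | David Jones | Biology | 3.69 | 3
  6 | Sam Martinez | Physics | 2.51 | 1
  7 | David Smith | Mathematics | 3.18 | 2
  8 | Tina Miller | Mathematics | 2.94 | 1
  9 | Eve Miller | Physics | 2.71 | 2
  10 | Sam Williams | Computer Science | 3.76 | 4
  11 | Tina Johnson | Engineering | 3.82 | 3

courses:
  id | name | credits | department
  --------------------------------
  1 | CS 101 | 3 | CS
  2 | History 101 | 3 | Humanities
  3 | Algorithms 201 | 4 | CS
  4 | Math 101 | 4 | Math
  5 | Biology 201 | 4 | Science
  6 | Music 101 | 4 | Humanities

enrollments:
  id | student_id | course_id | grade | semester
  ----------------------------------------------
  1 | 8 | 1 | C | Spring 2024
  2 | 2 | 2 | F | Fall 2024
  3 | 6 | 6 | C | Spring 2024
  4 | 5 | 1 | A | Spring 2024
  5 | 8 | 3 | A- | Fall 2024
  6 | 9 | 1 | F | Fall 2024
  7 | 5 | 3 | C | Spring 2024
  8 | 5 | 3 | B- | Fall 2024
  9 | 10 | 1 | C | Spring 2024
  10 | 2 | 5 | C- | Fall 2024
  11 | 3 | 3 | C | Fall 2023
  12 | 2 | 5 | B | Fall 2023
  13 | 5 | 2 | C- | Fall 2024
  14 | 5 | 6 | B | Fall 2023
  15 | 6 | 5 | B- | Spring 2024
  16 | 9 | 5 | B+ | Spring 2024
SELECT c.id, p.name AS student, c.semester FROM enrollments c JOIN students p ON c.student_id = p.id WHERE p.gpa <= 3.27

Execution result:
id | student | semester
1 | Tina Miller | Spring 2024
3 | Sam Martinez | Spring 2024
5 | Tina Miller | Fall 2024
6 | Eve Miller | Fall 2024
11 | Peter Williams | Fall 2023
15 | Sam Martinez | Spring 2024
16 | Eve Miller | Spring 2024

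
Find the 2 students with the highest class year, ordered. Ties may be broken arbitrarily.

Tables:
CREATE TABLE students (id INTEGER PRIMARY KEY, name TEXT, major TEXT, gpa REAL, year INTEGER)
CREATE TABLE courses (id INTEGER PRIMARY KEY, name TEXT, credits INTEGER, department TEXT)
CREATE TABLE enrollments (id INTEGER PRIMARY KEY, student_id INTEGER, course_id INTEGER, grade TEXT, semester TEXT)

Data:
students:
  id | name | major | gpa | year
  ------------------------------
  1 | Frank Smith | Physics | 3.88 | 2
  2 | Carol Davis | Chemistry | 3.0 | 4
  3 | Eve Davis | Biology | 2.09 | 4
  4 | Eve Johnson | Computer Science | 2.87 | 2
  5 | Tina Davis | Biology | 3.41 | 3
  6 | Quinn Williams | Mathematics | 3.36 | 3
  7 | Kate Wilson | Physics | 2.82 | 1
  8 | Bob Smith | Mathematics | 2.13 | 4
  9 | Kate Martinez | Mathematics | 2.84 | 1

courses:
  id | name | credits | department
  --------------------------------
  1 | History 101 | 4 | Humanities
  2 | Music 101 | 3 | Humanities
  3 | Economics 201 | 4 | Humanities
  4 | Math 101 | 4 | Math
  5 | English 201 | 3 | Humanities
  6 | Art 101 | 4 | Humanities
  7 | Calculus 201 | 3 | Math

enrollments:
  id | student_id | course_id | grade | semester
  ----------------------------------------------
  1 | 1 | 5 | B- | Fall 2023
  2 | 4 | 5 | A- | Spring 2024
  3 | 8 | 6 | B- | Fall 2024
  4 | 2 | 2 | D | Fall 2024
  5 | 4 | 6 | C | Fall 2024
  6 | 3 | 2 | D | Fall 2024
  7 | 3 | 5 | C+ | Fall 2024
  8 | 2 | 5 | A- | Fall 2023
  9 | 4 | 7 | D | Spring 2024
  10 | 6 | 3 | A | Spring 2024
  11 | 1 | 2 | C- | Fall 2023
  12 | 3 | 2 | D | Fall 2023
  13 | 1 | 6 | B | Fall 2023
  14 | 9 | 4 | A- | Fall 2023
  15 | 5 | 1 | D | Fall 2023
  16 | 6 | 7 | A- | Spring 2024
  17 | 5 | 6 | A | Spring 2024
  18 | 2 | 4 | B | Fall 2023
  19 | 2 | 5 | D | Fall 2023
SELECT name, year FROM students ORDER BY year DESC LIMIT 2

Execution result:
name | year
Carol Davis | 4
Eve Davis | 4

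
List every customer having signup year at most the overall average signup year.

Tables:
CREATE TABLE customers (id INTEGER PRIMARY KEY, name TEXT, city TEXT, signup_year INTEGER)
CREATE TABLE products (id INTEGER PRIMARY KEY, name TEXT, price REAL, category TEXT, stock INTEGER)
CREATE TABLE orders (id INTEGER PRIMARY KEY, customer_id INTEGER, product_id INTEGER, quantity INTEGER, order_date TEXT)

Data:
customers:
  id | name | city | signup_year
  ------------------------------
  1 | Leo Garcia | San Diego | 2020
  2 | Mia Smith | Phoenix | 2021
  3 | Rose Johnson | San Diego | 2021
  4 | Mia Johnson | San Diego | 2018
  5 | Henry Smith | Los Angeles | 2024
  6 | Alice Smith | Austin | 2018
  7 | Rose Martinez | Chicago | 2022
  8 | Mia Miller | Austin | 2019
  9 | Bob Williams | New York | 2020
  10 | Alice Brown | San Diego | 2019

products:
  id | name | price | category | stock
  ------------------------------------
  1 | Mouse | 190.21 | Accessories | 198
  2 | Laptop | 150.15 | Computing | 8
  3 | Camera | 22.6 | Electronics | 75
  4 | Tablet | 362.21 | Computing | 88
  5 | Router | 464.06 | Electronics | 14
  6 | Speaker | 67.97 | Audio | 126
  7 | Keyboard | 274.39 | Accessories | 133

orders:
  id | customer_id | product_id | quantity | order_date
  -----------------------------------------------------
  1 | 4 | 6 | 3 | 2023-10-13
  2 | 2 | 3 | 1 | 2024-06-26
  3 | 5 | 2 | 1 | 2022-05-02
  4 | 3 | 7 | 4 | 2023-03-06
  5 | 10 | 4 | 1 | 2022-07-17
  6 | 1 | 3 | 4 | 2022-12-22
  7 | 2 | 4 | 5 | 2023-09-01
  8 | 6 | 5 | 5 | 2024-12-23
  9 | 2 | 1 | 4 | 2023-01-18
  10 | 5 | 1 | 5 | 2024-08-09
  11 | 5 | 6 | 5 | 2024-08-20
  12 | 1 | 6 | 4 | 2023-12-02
SELECT name, signup_year FROM customers WHERE signup_year <= (SELECT AVG(signup_year) FROM customers)

Execution result:
name | signup_year
Leo Garcia | 2020
Mia Johnson | 2018
Alice Smith | 2018
Mia Miller | 2019
Bob Williams | 2020
Alice Brown | 2019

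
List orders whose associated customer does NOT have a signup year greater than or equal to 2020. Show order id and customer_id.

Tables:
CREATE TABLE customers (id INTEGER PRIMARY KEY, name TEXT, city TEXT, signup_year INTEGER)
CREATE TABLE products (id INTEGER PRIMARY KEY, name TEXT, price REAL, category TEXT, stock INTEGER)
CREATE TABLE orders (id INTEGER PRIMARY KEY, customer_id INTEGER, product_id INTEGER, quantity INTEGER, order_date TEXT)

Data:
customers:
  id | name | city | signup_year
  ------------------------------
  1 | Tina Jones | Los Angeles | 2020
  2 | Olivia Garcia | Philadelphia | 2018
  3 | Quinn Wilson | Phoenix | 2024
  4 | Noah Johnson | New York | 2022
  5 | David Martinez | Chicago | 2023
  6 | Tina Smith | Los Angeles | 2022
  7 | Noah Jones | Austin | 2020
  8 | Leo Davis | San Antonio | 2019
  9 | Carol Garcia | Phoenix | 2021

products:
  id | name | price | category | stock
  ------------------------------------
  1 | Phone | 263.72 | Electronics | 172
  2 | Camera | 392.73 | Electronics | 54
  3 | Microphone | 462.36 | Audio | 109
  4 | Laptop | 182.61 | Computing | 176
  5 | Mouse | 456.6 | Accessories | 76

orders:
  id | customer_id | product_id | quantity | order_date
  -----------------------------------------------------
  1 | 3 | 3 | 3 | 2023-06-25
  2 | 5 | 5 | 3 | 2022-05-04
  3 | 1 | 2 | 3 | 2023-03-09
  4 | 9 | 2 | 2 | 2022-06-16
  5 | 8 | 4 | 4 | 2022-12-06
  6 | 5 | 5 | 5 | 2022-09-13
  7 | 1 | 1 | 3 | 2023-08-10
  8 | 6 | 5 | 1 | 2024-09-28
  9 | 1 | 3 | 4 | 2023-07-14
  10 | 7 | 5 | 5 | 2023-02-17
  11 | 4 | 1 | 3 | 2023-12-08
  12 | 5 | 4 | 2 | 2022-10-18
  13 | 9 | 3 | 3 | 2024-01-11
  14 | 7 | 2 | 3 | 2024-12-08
SELECT id, customer_id FROM orders WHERE customer_id NOT IN (SELECT id FROM customers WHERE signup_year >= 2020)

Execution result:
id | customer_id
5 | 8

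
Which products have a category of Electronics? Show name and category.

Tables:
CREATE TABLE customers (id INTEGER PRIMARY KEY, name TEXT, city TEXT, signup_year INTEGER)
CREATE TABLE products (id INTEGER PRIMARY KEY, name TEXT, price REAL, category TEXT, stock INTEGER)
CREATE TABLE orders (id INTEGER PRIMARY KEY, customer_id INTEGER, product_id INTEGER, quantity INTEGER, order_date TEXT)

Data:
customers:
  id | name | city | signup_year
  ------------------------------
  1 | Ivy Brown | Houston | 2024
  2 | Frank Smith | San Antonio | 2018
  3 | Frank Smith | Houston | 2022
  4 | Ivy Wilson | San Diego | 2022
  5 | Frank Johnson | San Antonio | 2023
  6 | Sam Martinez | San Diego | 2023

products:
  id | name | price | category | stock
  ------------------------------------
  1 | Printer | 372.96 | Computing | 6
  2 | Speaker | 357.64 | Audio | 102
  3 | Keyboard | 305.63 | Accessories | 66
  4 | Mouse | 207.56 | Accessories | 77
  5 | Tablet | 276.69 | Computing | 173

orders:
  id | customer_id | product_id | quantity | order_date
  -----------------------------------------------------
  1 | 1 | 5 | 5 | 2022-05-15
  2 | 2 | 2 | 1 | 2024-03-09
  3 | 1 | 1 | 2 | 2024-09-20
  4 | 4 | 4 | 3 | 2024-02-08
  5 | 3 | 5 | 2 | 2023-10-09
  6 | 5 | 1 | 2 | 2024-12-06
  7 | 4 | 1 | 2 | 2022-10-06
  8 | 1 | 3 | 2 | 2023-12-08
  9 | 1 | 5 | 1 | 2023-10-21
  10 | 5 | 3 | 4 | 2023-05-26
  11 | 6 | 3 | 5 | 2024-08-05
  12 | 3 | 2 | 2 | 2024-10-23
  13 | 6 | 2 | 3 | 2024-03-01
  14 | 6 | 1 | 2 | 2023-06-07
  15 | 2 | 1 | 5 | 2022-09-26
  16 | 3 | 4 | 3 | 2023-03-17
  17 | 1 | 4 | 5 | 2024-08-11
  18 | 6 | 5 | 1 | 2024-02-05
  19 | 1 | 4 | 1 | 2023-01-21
SELECT name, category FROM products WHERE category = 'Electronics'

Execution result:
(no rows)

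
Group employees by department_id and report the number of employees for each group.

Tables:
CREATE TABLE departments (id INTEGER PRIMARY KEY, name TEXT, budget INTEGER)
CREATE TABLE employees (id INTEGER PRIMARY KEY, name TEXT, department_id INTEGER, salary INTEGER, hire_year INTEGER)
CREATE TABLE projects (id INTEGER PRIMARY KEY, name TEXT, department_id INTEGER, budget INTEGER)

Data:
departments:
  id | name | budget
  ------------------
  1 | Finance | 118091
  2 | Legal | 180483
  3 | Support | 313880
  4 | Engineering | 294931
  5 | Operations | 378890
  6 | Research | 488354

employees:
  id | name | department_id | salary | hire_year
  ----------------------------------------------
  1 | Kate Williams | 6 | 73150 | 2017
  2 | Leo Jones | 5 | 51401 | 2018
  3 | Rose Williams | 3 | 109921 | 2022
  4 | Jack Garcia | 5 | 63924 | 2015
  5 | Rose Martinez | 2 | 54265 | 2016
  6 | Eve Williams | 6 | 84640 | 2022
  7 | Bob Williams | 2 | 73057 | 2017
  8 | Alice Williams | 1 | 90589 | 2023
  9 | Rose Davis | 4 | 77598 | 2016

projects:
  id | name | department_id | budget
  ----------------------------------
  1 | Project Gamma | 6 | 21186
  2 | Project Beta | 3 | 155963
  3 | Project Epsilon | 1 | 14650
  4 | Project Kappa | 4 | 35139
SELECT department_id, COUNT(*) AS n FROM employees GROUP BY department_id

Execution result:
department_id | n
1 | 1
2 | 2
3 | 1
4 | 1
5 | 2
6 | 2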